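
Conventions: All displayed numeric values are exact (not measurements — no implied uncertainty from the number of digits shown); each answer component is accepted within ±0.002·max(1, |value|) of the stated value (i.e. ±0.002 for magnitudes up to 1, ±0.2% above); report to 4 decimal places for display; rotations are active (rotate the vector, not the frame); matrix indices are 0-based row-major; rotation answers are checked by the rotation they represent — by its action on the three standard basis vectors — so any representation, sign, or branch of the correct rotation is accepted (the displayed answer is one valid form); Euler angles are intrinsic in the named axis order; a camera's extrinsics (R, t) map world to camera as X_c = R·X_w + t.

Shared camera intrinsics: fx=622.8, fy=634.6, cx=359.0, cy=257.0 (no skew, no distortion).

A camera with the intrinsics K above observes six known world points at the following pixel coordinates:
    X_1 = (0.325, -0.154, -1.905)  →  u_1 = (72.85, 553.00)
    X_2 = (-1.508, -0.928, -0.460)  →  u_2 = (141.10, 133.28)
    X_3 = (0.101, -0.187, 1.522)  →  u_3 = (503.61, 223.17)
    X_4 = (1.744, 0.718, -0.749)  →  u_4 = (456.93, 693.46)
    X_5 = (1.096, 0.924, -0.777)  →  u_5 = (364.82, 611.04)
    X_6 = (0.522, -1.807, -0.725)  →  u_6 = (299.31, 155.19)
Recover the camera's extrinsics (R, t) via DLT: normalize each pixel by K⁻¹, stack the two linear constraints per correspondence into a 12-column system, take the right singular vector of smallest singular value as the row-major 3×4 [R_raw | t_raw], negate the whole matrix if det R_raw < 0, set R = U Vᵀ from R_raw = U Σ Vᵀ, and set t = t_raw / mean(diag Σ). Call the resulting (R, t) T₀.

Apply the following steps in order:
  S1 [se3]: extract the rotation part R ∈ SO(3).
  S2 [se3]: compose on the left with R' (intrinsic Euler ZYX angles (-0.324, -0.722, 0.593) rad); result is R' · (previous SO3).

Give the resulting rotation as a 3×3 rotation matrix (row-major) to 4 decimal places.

source (pnp_recover): camera pose = R=[0.6754 -0.0366 0.7366; 0.4914 0.7670 -0.4125; -0.5499 0.6406 0.5360], t=(-0.1000, 0.4700, 4.0800)
after S1 (rot_of_se3): [0.6754 -0.0366 0.7366; 0.4914 0.7670 -0.4125; -0.5499 0.6406 0.5360]
after S2 (compose_so3): [0.8217 -0.5388 0.1857; 0.4781 0.4743 -0.7392; 0.3102 0.6962 0.6474]

rotation (matrix) = ((0.8217, -0.5388, 0.1857), (0.4781, 0.4743, -0.7392), (0.3102, 0.6962, 0.6474))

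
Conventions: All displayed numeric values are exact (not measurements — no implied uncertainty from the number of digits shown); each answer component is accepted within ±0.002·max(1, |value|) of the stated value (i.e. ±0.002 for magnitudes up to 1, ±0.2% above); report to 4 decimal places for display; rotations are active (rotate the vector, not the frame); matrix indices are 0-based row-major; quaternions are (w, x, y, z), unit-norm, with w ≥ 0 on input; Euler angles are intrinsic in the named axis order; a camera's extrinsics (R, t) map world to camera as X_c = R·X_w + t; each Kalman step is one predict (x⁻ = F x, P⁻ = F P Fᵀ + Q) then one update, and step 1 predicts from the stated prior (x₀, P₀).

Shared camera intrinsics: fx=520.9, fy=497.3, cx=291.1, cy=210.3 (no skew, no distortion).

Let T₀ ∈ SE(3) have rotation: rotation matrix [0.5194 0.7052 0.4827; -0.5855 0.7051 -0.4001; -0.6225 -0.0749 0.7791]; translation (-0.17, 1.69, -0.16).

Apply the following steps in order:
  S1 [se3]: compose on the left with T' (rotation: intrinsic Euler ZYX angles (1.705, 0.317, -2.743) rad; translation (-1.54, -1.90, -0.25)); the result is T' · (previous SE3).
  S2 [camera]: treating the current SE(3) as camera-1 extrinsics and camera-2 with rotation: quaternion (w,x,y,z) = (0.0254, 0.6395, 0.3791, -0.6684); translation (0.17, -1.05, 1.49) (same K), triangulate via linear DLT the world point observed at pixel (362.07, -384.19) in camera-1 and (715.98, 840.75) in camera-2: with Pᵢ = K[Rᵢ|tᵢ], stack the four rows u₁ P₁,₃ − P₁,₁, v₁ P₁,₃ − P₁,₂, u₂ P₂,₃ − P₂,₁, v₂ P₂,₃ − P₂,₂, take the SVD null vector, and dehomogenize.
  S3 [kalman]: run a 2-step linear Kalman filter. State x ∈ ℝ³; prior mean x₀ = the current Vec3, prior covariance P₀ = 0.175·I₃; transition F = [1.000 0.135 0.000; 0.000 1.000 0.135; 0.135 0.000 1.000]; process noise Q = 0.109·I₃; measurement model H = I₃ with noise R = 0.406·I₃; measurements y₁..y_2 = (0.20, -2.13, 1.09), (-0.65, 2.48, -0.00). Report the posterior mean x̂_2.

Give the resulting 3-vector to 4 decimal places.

result = (0.1841, -0.0857, -0.2423)

after S1 (compose_se3): R=[-0.3948 0.5916 -0.7029; 0.6966 0.6916 0.1909; 0.5991 -0.4143 -0.6851], t=(0.1079, -2.0004, -0.6801)
after S2 (triangulate): (1.2770, -1.2497, -1.9976)
after S3 (kf_track): (0.1841, -0.0857, -0.2423)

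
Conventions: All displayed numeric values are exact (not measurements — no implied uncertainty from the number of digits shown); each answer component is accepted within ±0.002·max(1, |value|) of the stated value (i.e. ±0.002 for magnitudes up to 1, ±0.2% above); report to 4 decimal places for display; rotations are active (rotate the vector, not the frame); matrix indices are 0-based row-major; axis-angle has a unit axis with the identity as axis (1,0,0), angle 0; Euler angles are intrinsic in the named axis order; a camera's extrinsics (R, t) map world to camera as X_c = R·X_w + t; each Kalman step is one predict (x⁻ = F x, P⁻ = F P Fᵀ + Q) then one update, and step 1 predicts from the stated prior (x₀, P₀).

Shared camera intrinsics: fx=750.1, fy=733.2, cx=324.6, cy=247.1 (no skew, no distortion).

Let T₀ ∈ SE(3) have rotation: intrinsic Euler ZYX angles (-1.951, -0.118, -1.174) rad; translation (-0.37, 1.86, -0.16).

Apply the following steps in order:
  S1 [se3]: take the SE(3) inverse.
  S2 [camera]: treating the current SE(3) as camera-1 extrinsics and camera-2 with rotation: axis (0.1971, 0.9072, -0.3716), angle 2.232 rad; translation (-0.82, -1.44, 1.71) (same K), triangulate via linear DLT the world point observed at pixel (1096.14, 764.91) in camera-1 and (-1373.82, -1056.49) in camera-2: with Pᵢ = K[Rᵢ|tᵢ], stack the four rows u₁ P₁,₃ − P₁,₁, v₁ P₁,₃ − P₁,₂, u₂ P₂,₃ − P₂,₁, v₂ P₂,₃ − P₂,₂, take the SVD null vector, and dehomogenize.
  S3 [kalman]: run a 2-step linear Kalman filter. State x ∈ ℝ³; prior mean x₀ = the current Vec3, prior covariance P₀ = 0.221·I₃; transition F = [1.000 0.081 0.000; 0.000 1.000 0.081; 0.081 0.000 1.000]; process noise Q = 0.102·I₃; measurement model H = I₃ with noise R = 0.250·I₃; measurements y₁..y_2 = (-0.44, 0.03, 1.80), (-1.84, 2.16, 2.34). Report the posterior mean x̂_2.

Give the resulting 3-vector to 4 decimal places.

after S1 (invert_se3): R=[-0.3685 -0.9221 0.1177; 0.3186 -0.2442 -0.9159; 0.8733 -0.3000 0.3838], t=(1.5976, 0.4256, 0.9426)
after S2 (triangulate): (1.5502, -1.9337, -0.5390)
after S3 (kf_track): (-0.6666, 0.6640, 1.6070)

result = (-0.6666, 0.6640, 1.6070)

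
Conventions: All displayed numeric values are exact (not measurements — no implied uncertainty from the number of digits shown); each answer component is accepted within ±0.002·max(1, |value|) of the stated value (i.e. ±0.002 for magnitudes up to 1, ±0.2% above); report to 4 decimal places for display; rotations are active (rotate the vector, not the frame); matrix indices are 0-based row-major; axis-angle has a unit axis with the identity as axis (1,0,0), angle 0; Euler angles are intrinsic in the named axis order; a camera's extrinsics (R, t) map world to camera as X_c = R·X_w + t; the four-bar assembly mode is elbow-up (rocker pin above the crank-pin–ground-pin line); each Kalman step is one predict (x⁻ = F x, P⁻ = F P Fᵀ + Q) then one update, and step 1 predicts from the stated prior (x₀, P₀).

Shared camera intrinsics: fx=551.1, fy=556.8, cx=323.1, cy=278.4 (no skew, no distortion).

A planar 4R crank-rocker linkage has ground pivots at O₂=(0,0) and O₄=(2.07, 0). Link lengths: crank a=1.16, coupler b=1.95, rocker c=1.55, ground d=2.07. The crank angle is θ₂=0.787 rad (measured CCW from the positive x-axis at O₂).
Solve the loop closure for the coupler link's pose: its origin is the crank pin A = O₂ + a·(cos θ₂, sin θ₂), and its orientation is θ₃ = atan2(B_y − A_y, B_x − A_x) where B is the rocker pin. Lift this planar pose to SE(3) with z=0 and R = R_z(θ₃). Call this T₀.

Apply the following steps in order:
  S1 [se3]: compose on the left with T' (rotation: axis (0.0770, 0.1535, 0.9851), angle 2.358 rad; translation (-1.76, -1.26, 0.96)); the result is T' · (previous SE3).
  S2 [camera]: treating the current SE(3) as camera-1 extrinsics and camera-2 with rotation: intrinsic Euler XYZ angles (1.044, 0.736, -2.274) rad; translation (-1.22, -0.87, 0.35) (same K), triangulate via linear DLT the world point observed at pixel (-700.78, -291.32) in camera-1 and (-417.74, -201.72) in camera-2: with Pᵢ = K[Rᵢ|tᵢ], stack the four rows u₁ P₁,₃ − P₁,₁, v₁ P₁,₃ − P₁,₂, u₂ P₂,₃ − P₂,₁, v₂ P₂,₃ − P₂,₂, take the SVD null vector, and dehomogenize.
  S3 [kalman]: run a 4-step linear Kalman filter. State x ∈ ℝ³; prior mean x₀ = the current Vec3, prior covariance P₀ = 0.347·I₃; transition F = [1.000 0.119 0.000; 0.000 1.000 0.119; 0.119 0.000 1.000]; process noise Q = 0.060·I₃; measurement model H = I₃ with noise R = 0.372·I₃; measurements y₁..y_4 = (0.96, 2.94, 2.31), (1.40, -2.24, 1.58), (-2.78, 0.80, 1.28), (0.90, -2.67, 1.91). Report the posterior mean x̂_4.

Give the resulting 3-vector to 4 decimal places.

source (fourbar_fk): coupler pose = R=[0.9504 -0.3111 0.0000; 0.3111 0.9504 0.0000; 0.0000 0.0000 1.0000], t=(0.8189, 0.8216, 0.0000)
after S1 (compose_se3): R=[-0.8736 -0.4245 0.2380; 0.4722 -0.8575 0.2040; 0.1175 0.2906 0.9496], t=(-2.8865, -1.2228, 1.2343)
after S2 (triangulate): (-0.4767, -0.1232, 0.1474)
after S3 (kf_track): (-0.0560, -0.5193, 1.4205)

result = (-0.0560, -0.5193, 1.4205)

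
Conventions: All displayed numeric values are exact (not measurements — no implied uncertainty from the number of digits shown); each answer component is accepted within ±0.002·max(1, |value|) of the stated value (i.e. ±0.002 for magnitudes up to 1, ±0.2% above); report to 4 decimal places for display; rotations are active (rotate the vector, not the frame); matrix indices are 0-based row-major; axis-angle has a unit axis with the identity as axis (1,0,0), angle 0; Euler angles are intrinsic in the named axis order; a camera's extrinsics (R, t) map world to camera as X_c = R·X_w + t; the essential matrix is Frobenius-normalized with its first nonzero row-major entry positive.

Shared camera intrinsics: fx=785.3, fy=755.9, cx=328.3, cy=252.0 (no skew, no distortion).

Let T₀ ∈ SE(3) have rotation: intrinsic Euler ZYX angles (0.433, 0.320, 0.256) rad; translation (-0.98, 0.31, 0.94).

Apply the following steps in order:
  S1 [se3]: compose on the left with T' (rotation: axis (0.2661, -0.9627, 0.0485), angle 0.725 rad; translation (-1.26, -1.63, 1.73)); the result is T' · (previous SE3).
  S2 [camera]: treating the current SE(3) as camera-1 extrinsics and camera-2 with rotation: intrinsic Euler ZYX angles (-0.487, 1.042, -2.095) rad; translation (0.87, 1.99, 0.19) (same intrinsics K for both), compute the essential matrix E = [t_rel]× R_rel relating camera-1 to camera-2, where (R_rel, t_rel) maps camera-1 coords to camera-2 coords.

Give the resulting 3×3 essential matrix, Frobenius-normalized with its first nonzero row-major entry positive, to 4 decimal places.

matrix = [0.0585 0.1391 0.3946; 0.0606 0.5096 0.3279; 0.0513 -0.4696 0.4770]

after S1 (compose_se3): R=[0.8216 -0.4964 -0.2803; 0.4224 0.8603 -0.2854; 0.3828 0.1161 0.9165], t=(-2.6380, -1.4710, 1.8564)
after S2 (essential): [0.0585 0.1391 0.3946; 0.0606 0.5096 0.3279; 0.0513 -0.4696 0.4770]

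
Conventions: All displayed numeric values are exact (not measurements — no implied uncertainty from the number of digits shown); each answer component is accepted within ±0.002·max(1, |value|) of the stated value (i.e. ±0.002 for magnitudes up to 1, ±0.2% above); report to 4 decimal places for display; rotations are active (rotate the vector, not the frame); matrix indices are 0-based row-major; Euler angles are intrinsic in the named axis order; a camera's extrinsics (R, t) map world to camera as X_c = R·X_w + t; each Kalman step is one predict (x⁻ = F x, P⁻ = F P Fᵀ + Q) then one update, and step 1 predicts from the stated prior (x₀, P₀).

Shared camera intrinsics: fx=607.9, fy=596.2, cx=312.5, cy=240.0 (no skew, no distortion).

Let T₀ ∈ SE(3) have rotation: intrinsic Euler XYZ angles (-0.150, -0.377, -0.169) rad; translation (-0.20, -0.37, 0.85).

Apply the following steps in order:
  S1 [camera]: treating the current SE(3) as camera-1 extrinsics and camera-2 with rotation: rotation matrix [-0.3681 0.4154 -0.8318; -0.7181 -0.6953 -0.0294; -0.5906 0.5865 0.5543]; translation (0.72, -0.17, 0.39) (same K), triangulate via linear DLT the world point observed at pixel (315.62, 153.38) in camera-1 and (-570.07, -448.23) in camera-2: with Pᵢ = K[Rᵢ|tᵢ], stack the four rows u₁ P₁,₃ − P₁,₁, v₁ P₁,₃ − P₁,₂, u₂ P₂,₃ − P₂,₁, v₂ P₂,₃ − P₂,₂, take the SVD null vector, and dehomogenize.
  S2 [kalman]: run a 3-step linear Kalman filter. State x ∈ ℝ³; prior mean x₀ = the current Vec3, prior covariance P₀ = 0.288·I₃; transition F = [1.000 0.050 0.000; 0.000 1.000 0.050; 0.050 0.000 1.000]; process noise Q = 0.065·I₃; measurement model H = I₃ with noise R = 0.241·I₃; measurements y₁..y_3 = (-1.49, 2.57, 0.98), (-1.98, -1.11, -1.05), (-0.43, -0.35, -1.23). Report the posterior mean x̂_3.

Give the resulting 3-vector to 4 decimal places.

result = (-0.8927, 0.0036, -0.4885)

after S1 (triangulate): (0.8795, -0.1312, 1.5540)
after S2 (kf_track): (-0.8927, 0.0036, -0.4885)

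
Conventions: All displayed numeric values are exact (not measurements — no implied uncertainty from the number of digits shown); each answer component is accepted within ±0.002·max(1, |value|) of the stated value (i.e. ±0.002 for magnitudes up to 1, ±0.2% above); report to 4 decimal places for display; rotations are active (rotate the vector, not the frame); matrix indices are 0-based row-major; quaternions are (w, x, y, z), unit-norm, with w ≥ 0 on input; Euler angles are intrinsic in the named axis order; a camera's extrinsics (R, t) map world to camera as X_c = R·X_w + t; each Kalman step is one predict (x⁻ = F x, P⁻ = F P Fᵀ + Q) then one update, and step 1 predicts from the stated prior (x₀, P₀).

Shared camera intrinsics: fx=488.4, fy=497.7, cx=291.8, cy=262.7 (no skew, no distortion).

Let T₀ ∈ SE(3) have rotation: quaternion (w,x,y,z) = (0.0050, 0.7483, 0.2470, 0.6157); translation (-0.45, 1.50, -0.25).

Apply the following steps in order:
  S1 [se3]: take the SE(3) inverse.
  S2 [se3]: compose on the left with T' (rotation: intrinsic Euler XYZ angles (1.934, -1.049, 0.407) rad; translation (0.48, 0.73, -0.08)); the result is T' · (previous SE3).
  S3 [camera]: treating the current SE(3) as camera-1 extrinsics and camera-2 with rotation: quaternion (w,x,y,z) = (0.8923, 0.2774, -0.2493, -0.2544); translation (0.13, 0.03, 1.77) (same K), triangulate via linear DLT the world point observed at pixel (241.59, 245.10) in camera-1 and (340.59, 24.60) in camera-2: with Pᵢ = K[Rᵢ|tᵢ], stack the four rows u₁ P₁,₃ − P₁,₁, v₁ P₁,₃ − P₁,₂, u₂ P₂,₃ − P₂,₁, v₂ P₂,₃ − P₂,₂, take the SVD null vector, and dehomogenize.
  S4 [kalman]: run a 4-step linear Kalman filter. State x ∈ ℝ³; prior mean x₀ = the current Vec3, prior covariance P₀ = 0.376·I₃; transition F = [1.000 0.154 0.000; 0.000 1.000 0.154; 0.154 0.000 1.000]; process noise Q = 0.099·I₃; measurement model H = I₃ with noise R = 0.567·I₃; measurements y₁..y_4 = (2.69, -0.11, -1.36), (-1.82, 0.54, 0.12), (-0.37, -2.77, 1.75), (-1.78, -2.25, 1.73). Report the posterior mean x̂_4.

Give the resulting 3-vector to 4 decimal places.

after S1 (invert_se3): R=[0.1199 0.3758 0.9189; 0.3635 -0.8779 0.3116; 0.9239 0.2967 -0.2418], t=(-0.2800, 1.5584, -0.0897)
after S2 (compose_se3): R=[-0.8178 0.0881 0.5688; -0.5385 -0.4659 -0.7021; 0.2032 -0.8804 0.4284], t=(0.1221, 1.0110, 1.4392)
after S3 (triangulate): (1.0857, -0.3641, 0.9696)
after S4 (kf_track): (-0.7162, -1.3919, 0.8979)

result = (-0.7162, -1.3919, 0.8979)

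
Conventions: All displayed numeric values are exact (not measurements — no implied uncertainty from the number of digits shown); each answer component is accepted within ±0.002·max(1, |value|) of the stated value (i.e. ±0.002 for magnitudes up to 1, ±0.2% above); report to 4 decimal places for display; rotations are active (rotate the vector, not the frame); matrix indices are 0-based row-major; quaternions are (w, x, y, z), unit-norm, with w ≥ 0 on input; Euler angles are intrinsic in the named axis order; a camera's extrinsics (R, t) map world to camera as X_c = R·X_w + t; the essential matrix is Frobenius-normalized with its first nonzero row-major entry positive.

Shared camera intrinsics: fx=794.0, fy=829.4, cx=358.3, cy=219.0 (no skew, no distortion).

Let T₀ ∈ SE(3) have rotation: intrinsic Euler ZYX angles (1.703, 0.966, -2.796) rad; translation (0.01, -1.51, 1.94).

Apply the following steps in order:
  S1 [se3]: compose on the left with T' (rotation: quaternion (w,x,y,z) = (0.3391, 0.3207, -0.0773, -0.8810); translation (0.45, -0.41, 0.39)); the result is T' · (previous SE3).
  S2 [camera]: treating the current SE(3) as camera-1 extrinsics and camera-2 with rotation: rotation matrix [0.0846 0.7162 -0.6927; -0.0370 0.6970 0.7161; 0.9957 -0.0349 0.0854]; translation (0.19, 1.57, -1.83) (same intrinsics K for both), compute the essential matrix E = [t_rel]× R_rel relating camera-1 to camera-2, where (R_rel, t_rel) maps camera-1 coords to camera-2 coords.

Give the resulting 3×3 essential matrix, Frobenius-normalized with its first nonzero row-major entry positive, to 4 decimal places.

after S1 (compose_se3): R=[0.8591 -0.5115 0.0174; -0.3119 -0.4962 0.8102; -0.4058 -0.7015 -0.5859], t=(-1.5810, 0.5705, 1.3685)
after S2 (essential): [0.6347 -0.1759 -0.2150; -0.1511 -0.0529 0.0490; 0.1569 0.6826 -0.0364]

matrix = [0.6347 -0.1759 -0.2150; -0.1511 -0.0529 0.0490; 0.1569 0.6826 -0.0364]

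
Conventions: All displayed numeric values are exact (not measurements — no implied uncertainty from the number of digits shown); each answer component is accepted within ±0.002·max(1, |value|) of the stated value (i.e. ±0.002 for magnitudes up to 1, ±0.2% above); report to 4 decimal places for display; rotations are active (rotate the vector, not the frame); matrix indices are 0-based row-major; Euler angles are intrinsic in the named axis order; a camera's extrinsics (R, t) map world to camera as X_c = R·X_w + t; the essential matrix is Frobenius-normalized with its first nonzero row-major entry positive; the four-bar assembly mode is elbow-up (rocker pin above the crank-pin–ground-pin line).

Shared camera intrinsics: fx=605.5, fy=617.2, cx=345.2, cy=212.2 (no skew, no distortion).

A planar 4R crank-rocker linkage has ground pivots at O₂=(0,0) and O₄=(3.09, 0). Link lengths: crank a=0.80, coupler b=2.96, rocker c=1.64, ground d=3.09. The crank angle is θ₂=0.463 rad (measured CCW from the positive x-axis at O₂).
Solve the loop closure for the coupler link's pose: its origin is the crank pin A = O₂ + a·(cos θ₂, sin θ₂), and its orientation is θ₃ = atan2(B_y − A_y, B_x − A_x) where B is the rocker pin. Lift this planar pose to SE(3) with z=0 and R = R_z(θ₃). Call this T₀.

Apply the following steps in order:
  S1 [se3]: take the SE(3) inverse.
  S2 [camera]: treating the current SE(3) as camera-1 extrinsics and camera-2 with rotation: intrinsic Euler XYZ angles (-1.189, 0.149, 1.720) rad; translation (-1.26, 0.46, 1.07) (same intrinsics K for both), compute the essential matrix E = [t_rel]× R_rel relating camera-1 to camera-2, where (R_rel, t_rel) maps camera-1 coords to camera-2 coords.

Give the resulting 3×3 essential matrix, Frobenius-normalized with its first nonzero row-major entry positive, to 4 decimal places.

source (fourbar_fk): coupler pose = R=[0.9059 -0.4235 0.0000; 0.4235 0.9059 0.0000; 0.0000 0.0000 1.0000], t=(0.7158, 0.3573, 0.0000)
after S1 (invert_se3): R=[0.9059 0.4235 0.0000; -0.4235 0.9059 0.0000; 0.0000 0.0000 1.0000], t=(-0.7997, -0.0205, 0.0000)
after S2 (essential): [0.2762 -0.1727 0.0601; 0.5610 -0.2033 -0.2566; 0.0885 -0.2874 0.6148]

matrix = [0.2762 -0.1727 0.0601; 0.5610 -0.2033 -0.2566; 0.0885 -0.2874 0.6148]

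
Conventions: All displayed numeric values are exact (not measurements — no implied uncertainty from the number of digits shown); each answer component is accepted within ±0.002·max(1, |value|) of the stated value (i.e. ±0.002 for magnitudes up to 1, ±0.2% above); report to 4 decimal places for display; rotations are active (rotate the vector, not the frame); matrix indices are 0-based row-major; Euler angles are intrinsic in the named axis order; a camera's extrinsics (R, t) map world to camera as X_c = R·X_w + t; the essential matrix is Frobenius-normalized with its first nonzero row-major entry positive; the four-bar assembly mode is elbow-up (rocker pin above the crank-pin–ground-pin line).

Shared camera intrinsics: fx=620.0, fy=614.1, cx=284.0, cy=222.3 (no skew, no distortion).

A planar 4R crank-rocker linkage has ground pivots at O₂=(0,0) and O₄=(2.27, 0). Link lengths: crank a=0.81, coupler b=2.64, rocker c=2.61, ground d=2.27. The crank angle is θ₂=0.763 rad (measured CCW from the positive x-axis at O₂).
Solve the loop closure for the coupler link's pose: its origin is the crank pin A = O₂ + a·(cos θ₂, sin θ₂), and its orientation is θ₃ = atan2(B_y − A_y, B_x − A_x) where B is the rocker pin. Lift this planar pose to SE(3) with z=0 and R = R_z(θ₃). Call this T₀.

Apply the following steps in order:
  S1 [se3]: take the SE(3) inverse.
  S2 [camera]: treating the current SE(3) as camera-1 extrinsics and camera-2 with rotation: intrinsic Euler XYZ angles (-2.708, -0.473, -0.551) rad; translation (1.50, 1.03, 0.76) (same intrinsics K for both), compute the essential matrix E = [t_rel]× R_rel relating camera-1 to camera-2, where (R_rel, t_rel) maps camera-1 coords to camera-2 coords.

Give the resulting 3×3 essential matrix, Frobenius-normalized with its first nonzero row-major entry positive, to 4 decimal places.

matrix = [0.1438 -0.0189 0.2774; -0.4228 -0.1337 -0.4649; 0.3244 0.4958 -0.3717]

source (fourbar_fk): coupler pose = R=[0.6300 -0.7766 0.0000; 0.7766 0.6300 0.0000; 0.0000 0.0000 1.0000], t=(0.5854, 0.5598, 0.0000)
after S1 (invert_se3): R=[0.6300 0.7766 0.0000; -0.7766 0.6300 -0.0000; 0.0000 0.0000 1.0000], t=(-0.8036, 0.1019, 0.0000)
after S2 (essential): [0.1438 -0.0189 0.2774; -0.4228 -0.1337 -0.4649; 0.3244 0.4958 -0.3717]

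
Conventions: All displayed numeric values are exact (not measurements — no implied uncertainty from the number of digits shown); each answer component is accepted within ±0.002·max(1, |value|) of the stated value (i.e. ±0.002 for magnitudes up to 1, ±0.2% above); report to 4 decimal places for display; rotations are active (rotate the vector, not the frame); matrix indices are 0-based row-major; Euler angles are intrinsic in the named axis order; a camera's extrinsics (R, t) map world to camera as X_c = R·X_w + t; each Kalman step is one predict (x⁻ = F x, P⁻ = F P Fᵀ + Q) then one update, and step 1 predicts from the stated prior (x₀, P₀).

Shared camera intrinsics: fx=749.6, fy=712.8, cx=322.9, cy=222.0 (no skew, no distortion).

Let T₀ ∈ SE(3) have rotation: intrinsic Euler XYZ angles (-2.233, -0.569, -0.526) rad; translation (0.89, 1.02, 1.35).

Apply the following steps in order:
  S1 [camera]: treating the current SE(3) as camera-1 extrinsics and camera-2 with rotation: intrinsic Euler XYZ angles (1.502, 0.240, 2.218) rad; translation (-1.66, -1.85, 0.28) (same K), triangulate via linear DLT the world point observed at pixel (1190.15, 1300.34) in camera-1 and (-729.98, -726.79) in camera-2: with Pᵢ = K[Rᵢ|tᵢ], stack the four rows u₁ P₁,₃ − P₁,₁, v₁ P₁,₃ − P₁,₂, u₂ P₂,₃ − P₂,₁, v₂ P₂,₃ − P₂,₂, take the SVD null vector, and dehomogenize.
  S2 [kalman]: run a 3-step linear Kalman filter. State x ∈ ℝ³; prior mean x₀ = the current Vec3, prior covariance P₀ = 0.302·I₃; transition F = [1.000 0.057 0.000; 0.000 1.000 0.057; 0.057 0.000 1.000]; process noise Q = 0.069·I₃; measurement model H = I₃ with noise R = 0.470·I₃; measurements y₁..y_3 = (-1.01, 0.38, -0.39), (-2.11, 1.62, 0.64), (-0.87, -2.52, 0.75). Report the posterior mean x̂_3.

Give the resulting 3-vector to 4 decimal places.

result = (-0.6370, -0.4603, 0.3481)

after S1 (triangulate): (1.5548, -0.2005, 0.2914)
after S2 (kf_track): (-0.6370, -0.4603, 0.3481)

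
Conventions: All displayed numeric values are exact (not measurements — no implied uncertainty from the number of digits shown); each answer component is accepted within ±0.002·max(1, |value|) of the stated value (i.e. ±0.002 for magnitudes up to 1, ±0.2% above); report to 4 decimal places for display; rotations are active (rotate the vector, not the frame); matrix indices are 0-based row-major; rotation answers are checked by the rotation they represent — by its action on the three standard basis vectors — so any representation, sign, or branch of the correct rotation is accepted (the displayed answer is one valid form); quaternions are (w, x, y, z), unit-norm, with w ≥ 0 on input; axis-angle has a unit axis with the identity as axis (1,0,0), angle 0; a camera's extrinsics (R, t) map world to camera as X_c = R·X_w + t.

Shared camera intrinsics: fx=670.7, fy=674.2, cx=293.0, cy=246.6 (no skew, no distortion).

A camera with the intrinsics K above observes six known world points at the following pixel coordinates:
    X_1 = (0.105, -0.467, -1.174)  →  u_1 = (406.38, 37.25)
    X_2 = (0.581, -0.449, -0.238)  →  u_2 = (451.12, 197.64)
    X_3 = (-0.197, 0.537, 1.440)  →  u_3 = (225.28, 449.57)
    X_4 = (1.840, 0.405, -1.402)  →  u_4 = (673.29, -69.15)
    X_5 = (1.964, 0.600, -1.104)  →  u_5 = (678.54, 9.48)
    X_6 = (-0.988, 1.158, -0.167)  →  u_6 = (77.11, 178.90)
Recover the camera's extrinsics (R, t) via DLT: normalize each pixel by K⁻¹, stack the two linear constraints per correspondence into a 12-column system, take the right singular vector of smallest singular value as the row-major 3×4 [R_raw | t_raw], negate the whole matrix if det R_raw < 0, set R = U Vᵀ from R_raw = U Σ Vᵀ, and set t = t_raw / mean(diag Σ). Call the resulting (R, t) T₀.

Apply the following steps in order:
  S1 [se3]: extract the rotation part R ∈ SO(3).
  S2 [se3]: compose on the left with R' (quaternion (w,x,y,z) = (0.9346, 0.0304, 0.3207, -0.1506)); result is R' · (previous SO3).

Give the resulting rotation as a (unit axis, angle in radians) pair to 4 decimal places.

rotation (axis_angle) = ((-0.5320, 0.6693, 0.5187), 1.7054)

source (pnp_recover): camera pose = R=[0.7052 -0.7042 -0.0830; 0.2001 0.0853 0.9761; -0.6802 -0.7049 0.2010], t=(0.2100, -0.1400, 4.1800)
after S1 (rot_of_se3): [0.7052 -0.7042 -0.0830; 0.2001 0.0853 0.9761; -0.6802 -0.7049 0.2010]
after S2 (compose_so3): [0.1868 -0.9178 0.3503; 0.1102 0.3739 0.9209; -0.9762 -0.1334 0.1710]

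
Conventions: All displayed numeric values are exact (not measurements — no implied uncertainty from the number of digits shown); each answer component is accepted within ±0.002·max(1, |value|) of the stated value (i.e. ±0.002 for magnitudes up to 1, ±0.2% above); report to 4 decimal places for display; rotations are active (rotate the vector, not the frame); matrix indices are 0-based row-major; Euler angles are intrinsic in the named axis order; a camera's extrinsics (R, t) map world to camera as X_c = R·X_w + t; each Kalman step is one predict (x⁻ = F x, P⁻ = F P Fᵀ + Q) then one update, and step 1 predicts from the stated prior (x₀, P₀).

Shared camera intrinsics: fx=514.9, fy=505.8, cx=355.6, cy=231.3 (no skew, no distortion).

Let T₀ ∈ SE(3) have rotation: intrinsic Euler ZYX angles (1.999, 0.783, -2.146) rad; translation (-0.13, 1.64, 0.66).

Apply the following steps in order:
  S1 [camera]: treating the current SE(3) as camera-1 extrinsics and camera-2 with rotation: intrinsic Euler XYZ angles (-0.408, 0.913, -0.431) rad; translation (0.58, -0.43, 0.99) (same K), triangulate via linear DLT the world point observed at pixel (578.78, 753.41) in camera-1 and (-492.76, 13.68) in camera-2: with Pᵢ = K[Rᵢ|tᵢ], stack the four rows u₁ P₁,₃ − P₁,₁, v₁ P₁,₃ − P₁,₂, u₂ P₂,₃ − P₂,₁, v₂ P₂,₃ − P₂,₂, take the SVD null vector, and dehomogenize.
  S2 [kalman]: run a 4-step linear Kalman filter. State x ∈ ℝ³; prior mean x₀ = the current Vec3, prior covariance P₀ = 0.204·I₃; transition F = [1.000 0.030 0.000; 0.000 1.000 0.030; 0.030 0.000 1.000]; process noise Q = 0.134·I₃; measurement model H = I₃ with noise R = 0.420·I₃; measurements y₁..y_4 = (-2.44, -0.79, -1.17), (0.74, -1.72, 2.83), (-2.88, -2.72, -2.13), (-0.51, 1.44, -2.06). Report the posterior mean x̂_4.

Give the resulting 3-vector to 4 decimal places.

result = (-1.1638, -0.4126, -1.2928)

after S1 (triangulate): (-0.9829, -0.2552, -1.5615)
after S2 (kf_track): (-1.1638, -0.4126, -1.2928)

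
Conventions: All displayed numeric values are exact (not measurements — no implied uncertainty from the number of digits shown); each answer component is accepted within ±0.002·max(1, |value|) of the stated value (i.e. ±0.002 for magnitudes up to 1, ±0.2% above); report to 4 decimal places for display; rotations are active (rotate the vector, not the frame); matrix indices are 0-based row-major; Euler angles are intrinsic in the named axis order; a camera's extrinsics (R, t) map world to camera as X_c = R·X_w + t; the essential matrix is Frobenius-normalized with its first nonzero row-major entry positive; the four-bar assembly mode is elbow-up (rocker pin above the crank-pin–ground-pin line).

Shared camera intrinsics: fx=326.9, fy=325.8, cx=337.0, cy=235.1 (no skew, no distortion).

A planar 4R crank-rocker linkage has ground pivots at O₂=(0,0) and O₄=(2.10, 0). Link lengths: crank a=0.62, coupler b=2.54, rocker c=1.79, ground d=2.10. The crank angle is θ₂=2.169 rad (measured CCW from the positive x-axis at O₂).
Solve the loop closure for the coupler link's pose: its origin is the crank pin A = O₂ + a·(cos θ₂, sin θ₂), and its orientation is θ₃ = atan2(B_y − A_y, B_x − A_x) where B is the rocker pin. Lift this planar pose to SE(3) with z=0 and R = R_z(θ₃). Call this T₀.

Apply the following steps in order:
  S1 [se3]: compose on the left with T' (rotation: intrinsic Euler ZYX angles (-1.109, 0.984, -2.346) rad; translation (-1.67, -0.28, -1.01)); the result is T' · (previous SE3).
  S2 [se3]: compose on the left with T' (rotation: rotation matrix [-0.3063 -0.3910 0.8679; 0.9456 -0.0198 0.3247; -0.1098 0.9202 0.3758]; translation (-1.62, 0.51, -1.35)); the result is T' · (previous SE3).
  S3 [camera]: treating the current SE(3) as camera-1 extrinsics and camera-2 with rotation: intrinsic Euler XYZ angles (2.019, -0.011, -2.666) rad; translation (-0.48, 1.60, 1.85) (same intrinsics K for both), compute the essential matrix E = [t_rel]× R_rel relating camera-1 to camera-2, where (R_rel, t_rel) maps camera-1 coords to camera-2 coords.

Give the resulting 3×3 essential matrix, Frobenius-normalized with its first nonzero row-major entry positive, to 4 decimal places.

matrix = [0.3198 -0.4987 -0.2100; -0.2304 0.2125 -0.6142; -0.1109 0.2107 0.2696]

source (fourbar_fk): coupler pose = R=[0.8681 -0.4964 0.0000; 0.4964 0.8681 0.0000; 0.0000 0.0000 1.0000], t=(-0.3492, 0.5123, 0.0000)
after S1 (compose_se3): R=[-0.2284 -0.8964 0.3798; -0.3208 0.4376 0.8400; -0.9192 0.0701 -0.3875], t=(-2.2129, 0.0061, -0.9219)
after S2 (compose_se3): R=[-0.6024 0.1642 -0.7811; -0.5082 -0.8336 0.2167; -0.6155 0.5274 0.5856], t=(-1.7448, -1.8820, -1.4478)
after S3 (essential): [0.3198 -0.4987 -0.2100; -0.2304 0.2125 -0.6142; -0.1109 0.2107 0.2696]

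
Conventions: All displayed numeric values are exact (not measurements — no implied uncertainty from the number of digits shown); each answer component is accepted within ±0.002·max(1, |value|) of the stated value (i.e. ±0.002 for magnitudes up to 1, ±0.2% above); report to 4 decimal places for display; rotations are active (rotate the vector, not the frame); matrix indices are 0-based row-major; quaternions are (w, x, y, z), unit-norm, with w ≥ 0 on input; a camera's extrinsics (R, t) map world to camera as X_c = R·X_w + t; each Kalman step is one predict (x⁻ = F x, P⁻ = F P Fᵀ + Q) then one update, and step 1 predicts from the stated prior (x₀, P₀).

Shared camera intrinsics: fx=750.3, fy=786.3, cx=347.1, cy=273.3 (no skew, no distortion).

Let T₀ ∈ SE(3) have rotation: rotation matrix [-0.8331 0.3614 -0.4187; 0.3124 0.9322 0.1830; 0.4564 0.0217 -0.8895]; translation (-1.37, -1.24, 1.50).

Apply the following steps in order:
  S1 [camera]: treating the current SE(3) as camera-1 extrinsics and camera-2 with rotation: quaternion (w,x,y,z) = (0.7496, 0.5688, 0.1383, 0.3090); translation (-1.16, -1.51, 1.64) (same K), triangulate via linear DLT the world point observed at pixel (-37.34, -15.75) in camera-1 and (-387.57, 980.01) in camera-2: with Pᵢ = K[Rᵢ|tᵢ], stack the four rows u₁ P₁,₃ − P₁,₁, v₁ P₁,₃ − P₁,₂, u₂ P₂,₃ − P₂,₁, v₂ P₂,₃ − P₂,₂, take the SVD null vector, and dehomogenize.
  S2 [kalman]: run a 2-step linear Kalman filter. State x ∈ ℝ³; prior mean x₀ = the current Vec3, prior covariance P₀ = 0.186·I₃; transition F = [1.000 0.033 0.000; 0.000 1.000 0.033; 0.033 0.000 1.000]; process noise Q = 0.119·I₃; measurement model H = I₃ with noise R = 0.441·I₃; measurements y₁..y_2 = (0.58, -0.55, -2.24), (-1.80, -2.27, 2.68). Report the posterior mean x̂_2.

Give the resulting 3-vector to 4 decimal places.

after S1 (triangulate): (1.5450, -0.3468, -1.8943)
after S2 (kf_track): (-0.0388, -1.2283, -0.1213)

result = (-0.0388, -1.2283, -0.1213)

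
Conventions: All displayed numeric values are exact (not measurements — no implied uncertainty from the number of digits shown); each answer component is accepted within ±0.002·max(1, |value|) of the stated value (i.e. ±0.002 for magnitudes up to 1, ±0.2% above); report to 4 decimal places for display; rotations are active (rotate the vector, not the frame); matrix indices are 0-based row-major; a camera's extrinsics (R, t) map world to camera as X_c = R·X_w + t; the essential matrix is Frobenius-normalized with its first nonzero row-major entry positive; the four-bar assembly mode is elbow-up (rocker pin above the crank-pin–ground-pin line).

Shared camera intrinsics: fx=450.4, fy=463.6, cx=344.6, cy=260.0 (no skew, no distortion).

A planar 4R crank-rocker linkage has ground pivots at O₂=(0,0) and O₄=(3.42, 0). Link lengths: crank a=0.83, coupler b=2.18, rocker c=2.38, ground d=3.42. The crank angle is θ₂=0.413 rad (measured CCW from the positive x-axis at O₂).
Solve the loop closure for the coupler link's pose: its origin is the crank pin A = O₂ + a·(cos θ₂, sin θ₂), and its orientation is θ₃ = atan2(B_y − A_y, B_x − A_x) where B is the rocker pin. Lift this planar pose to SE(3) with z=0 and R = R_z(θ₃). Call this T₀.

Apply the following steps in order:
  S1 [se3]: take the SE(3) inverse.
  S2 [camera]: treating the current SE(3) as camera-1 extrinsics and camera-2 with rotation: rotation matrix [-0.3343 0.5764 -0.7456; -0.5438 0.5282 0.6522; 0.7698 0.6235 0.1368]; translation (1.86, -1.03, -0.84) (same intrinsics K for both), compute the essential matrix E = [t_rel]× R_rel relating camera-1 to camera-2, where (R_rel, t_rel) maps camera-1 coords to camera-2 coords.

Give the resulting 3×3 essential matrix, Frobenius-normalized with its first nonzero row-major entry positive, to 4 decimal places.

matrix = [0.3946 -0.0911 0.0459; 0.5646 -0.1036 0.0678; -0.1290 -0.6912 -0.0731]

source (fourbar_fk): coupler pose = R=[0.6375 -0.7705 0.0000; 0.7705 0.6375 0.0000; 0.0000 0.0000 1.0000], t=(0.7602, 0.3331, 0.0000)
after S1 (invert_se3): R=[0.6375 0.7705 0.0000; -0.7705 0.6375 -0.0000; 0.0000 0.0000 1.0000], t=(-0.7413, 0.3734, 0.0000)
after S2 (essential): [0.3946 -0.0911 0.0459; 0.5646 -0.1036 0.0678; -0.1290 -0.6912 -0.0731]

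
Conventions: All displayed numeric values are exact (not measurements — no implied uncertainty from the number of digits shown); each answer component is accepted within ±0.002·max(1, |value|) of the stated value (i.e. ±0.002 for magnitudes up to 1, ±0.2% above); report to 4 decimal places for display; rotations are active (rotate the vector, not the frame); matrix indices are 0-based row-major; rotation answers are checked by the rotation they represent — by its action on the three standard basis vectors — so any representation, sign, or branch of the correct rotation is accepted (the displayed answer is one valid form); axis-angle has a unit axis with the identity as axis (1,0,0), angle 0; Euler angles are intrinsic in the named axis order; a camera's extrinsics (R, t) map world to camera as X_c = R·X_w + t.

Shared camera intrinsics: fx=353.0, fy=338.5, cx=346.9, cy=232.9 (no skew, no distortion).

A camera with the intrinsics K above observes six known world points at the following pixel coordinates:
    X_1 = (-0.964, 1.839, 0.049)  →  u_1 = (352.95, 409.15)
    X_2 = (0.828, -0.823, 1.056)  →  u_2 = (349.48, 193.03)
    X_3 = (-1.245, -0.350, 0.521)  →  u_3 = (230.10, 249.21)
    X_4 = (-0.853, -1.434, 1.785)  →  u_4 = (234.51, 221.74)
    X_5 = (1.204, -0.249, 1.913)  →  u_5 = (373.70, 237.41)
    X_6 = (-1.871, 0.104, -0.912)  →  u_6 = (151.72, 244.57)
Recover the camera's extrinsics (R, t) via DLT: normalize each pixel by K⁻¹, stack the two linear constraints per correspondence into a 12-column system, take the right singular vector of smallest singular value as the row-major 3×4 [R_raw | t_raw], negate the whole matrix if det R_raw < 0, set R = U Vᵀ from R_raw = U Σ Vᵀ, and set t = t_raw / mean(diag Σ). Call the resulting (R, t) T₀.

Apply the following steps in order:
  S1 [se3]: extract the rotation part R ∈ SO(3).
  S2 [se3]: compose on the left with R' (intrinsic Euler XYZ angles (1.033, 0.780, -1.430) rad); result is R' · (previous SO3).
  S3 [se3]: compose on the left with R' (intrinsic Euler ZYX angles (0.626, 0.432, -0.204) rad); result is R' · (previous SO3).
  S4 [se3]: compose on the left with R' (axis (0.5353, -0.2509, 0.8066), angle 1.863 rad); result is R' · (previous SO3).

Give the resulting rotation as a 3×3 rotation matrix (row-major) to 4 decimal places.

source (pnp_recover): camera pose = R=[0.8441 0.4986 -0.1972; -0.3569 0.7970 0.4873; 0.4001 -0.3409 0.8507], t=(-0.0401, -0.2201, 4.0710)
after S1 (rot_of_se3): [0.8441 0.4986 -0.1972; -0.3569 0.7970 0.4873; 0.4001 -0.3409 0.8507]
after S2 (compose_so3): [0.1144 0.3710 0.9216; -0.8400 0.5314 -0.1097; -0.5305 -0.7616 0.3724]
after S3 (compose_so3): [0.5105 -0.2311 0.8282; -0.7785 0.2847 0.5593; -0.3651 -0.9303 -0.0345]
after S4 (compose_so3): [0.6619 -0.5818 -0.4727; 0.7495 0.5219 0.4073; 0.0097 -0.6238 0.7815]

rotation (matrix) = ((0.6619, -0.5818, -0.4727), (0.7495, 0.5219, 0.4073), (0.0097, -0.6238, 0.7815))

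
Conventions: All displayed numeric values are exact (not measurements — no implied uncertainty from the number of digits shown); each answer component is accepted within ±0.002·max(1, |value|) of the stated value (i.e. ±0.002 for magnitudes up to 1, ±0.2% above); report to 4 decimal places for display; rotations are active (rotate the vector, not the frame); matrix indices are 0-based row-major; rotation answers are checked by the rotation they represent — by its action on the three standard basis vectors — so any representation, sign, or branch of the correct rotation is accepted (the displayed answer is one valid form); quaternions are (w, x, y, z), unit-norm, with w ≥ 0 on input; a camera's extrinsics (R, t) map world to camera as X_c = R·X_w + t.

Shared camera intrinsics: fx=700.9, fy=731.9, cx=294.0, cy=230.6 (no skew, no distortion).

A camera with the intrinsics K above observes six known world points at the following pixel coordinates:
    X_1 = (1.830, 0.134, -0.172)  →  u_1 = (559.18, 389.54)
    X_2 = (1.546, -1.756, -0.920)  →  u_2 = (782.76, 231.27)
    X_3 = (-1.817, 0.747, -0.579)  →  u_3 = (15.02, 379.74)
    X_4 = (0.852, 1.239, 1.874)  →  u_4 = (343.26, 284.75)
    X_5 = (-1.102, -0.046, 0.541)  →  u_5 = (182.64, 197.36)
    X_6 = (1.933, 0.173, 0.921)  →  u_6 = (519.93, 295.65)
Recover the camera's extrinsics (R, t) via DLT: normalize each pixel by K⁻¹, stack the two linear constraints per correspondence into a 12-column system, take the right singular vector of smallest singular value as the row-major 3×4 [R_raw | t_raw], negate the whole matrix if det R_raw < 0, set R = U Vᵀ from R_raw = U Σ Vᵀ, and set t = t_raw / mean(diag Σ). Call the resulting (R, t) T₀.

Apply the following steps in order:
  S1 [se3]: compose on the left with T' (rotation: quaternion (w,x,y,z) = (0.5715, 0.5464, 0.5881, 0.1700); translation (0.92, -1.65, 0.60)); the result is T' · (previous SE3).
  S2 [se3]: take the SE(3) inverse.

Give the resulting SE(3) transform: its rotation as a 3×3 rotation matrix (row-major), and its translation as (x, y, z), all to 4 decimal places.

source (pnp_recover): camera pose = R=[0.9295 -0.3641 -0.0597; 0.2658 0.7731 -0.5758; 0.2558 0.5194 0.8154], t=(0.2700, 0.4200, 4.7099)
after S1 (compose_se3): R=[0.5714 0.7011 0.4265; 0.7611 -0.2585 -0.5949; -0.3069 0.6645 -0.6814], t=(5.2172, -3.2790, -0.5458)
after S2 (invert_se3): R=[0.5714 0.7611 -0.3069; 0.7011 -0.2585 0.6645; 0.4265 -0.5949 -0.6814], t=(-0.6531, -4.1428, -4.5475)

rotation (matrix) = ((0.5714, 0.7611, -0.3069), (0.7011, -0.2585, 0.6645), (0.4265, -0.5949, -0.6814)), translation = (-0.6531, -4.1428, -4.5475)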